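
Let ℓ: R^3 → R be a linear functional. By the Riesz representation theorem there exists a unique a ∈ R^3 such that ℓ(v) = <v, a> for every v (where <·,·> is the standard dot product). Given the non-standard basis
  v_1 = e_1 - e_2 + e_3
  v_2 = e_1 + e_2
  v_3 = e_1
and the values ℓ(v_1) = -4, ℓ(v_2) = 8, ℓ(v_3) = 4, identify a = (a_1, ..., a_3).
a = (4, 4, -4)

Write a = (a_1, ..., a_3) in the standard basis. For each basis vector v_i, ℓ(v_i) = <v_i, a> is a linear equation in the a_j's. Collect the n equations into a matrix system V a = ℓ, where row i of V is v_i (expressed in the standard basis). Since V is invertible (lower-triangular with 1s on the diagonal, up to permutation), solve by back-substitution:
  V =
[[1, -1, 1],
 [1, 1, 0],
 [1, 0, 0]]
  V a = (-4, 8, 4)
Solving gives a = (4, 4, -4).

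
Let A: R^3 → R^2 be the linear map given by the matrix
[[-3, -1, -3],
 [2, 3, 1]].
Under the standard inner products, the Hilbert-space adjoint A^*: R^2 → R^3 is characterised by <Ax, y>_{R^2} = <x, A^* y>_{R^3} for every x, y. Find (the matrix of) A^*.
A^* = A^T =
[[-3, 2],
 [-1, 3],
 [-3, 1]]

For real matrices with standard dot products, the defining identity <Ax, y> = <x, A^* y> gives (Ax)^T y = x^T (A^*) y, i.e. x^T A^T y = x^T (A^*) y. Since this holds for all x, y, we must have A^* = A^T. Therefore
A^* =
[[-3, 2],
 [-1, 3],
 [-3, 1]].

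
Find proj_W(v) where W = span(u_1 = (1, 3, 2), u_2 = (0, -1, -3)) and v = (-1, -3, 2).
proj_W(v) = (-87/59, -165/59, 114/59)

Set up U = [u_1 | ... | u_2] ∈ R^(3×2). The projector onto W = col(U) is P = U (U^T U)^(-1) U^T.
Compute U^T U =
  [14, -9]
  [-9, 10],
and U^T v = (-6, -3).
Solve U^T U · c = U^T v for the coefficients: c = (-87/59, -96/59). The projection is proj_W(v) = U c.
Check: (v - proj_W(v)) · u_1 = 0  (should be 0).
Check: (v - proj_W(v)) · u_2 = 0  (should be 0).
Result: proj_W(v) = (-87/59, -165/59, 114/59).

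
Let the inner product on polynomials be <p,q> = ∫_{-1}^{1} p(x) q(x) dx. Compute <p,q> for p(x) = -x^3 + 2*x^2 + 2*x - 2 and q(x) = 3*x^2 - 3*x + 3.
<p,q> = -62/5

Expand the product: p(x)·q(x) = -3*x^5 + 9*x^4 - 3*x^3 - 6*x^2 + 12*x - 6.
∫_{-1}^{1} of each monomial x^k gives [2/(k+1) if k even, 0 if k odd]. Integrating term-by-term (or equivalently evaluating the antiderivative F(x) = -x^6/2 + 9*x^5/5 - 3*x^4/4 - 2*x^3 + 6*x^2 - 6*x at the endpoints):
  F(1) − F(−1) = -29/20 − (219/20) = -62/5.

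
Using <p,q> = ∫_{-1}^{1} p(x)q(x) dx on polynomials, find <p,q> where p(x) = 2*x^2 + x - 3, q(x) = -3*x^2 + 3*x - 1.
<p,q> = 154/15

Expand the product: p(x)·q(x) = -6*x^4 + 3*x^3 + 10*x^2 - 10*x + 3.
∫_{-1}^{1} of each monomial x^k gives [2/(k+1) if k even, 0 if k odd]. Integrating term-by-term (or equivalently evaluating the antiderivative F(x) = -6*x^5/5 + 3*x^4/4 + 10*x^3/3 - 5*x^2 + 3*x at the endpoints):
  F(1) − F(−1) = 53/60 − (-563/60) = 154/15.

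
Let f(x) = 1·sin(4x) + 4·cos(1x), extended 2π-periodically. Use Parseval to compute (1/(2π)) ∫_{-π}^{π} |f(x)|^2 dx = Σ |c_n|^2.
Σ |c_n|^2 = 17/2

Expand |f|^2 and use orthogonality of {sin(nx), cos(mx)} on [-π, π]:
  ∫_{-π}^{π} sin(nx)^2 dx = π, ∫ cos(mx)^2 dx = π, and cross terms integrate to 0.
So ∫_{-π}^{π} f(x)^2 dx = 1^2 · π + 4^2 · π = (1 + 16)π.
Divide by 2π: (1 + 16)/2 = 17/2.
By Parseval, this equals Σ |c_n|^2.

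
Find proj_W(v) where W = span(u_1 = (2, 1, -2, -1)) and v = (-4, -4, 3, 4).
proj_W(v) = (-22/5, -11/5, 22/5, 11/5)

Set up U = [u_1 | ... | u_1] ∈ R^(4×1). The projector onto W = col(U) is P = U (U^T U)^(-1) U^T.
Compute U^T U =
  [10],
and U^T v = (-22).
Solve U^T U · c = U^T v for the coefficients: c = (-11/5). The projection is proj_W(v) = U c.
Check: (v - proj_W(v)) · u_1 = 0  (should be 0).
Result: proj_W(v) = (-22/5, -11/5, 22/5, 11/5).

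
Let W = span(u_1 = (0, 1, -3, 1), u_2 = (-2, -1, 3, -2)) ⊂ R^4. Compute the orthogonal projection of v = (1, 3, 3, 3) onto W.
proj_W(v) = (58/27, -10/27, 10/9, 19/27)

Set up U = [u_1 | ... | u_2] ∈ R^(4×2). The projector onto W = col(U) is P = U (U^T U)^(-1) U^T.
Compute U^T U =
  [11, -12]
  [-12, 18],
and U^T v = (-3, -2).
Solve U^T U · c = U^T v for the coefficients: c = (-13/9, -29/27). The projection is proj_W(v) = U c.
Check: (v - proj_W(v)) · u_1 = 0  (should be 0).
Check: (v - proj_W(v)) · u_2 = 0  (should be 0).
Result: proj_W(v) = (58/27, -10/27, 10/9, 19/27).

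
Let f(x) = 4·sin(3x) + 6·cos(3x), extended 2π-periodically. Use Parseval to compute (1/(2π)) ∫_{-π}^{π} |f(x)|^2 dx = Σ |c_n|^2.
Σ |c_n|^2 = 26

Expand |f|^2 and use orthogonality of {sin(nx), cos(mx)} on [-π, π]:
  ∫_{-π}^{π} sin(nx)^2 dx = π, ∫ cos(mx)^2 dx = π, and cross terms integrate to 0.
So ∫_{-π}^{π} f(x)^2 dx = 4^2 · π + 6^2 · π = (16 + 36)π.
Divide by 2π: (16 + 36)/2 = 26.
By Parseval, this equals Σ |c_n|^2.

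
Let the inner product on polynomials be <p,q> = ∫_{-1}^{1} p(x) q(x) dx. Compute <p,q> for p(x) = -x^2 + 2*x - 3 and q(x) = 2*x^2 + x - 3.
<p,q> = 248/15

Expand the product: p(x)·q(x) = -2*x^4 + 3*x^3 - x^2 - 9*x + 9.
∫_{-1}^{1} of each monomial x^k gives [2/(k+1) if k even, 0 if k odd]. Integrating term-by-term (or equivalently evaluating the antiderivative F(x) = -2*x^5/5 + 3*x^4/4 - x^3/3 - 9*x^2/2 + 9*x at the endpoints):
  F(1) − F(−1) = 271/60 − (-721/60) = 248/15.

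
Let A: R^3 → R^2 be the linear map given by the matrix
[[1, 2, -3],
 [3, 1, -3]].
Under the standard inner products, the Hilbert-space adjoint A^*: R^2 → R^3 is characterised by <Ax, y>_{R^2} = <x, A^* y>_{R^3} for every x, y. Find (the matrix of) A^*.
A^* = A^T =
[[1, 3],
 [2, 1],
 [-3, -3]]

For real matrices with standard dot products, the defining identity <Ax, y> = <x, A^* y> gives (Ax)^T y = x^T (A^*) y, i.e. x^T A^T y = x^T (A^*) y. Since this holds for all x, y, we must have A^* = A^T. Therefore
A^* =
[[1, 3],
 [2, 1],
 [-3, -3]].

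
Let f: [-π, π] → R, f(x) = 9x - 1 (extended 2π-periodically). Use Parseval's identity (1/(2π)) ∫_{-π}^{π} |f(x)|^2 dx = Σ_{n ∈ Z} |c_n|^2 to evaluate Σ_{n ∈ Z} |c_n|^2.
Σ |c_n|^2 = 27π^2 + 1

Expand and integrate term by term over [-π, π]:
  ∫ (9x)^2 dx = 81·(2π^3/3); ∫ 2·9·(-1)·x dx = 0 (odd integrand); ∫ (-1)^2 dx = 1·2π.
So (1/(2π)) ∫_{-π}^{π} (9x - 1)^2 dx = 81π^2/3 + 1 = 27π^2 + 1.
Parseval ⇒ Σ |c_n|^2 = 27π^2 + 1.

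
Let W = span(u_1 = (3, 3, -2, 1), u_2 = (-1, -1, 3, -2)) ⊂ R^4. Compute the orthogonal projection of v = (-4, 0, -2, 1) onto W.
proj_W(v) = (-293/149, -293/149, -248/149, 219/149)

Set up U = [u_1 | ... | u_2] ∈ R^(4×2). The projector onto W = col(U) is P = U (U^T U)^(-1) U^T.
Compute U^T U =
  [23, -14]
  [-14, 15],
and U^T v = (-7, -4).
Solve U^T U · c = U^T v for the coefficients: c = (-161/149, -190/149). The projection is proj_W(v) = U c.
Check: (v - proj_W(v)) · u_1 = 0  (should be 0).
Check: (v - proj_W(v)) · u_2 = 0  (should be 0).
Result: proj_W(v) = (-293/149, -293/149, -248/149, 219/149).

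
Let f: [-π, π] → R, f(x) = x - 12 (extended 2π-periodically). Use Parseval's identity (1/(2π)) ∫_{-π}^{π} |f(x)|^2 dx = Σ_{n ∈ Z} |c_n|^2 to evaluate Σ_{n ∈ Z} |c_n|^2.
Σ |c_n|^2 = π^2/3 + 144

Expand and integrate term by term over [-π, π]:
  ∫ (x)^2 dx = 1·(2π^3/3); ∫ 2·1·(-12)·x dx = 0 (odd integrand); ∫ (-12)^2 dx = 144·2π.
So (1/(2π)) ∫_{-π}^{π} (x - 12)^2 dx = 1π^2/3 + 144 = π^2/3 + 144.
Parseval ⇒ Σ |c_n|^2 = π^2/3 + 144.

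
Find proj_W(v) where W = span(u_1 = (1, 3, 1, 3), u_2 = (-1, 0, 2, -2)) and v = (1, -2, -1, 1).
proj_W(v) = (63/155, -156/155, -282/155, 74/155)

Set up U = [u_1 | ... | u_2] ∈ R^(4×2). The projector onto W = col(U) is P = U (U^T U)^(-1) U^T.
Compute U^T U =
  [20, -5]
  [-5, 9],
and U^T v = (-3, -5).
Solve U^T U · c = U^T v for the coefficients: c = (-52/155, -23/31). The projection is proj_W(v) = U c.
Check: (v - proj_W(v)) · u_1 = 0  (should be 0).
Check: (v - proj_W(v)) · u_2 = 0  (should be 0).
Result: proj_W(v) = (63/155, -156/155, -282/155, 74/155).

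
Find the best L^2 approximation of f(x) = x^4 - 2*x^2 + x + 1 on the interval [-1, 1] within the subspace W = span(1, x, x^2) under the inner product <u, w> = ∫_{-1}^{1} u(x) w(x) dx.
g(x) = -8*x^2/7 + x + 32/35

The best approximation g ∈ W is the orthogonal projection of f onto W. Writing g = a_0 + a_1 x + a_2 x^2, the coefficients solve the normal equations G · a = b where
  G_{ij} = <φ_i, φ_j> and b_i = <f, φ_i>, with φ_0 = 1, φ_1 = x, φ_2 = x^2.
G =
  [2, 0, 2/3]
  [0, 2/3, 0]
  [2/3, 0, 2/5],
b = (16/15, 2/3, 16/105).
Solving gives a_0 = 32/35, a_1 = 1, a_2 = -8/7, so
  g(x) = -8*x^2/7 + x + 32/35.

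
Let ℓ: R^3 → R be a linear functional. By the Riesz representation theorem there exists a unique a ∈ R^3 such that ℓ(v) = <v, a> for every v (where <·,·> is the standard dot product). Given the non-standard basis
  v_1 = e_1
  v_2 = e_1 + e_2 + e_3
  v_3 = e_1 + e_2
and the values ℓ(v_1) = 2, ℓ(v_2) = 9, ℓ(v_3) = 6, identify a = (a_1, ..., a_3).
a = (2, 4, 3)

Write a = (a_1, ..., a_3) in the standard basis. For each basis vector v_i, ℓ(v_i) = <v_i, a> is a linear equation in the a_j's. Collect the n equations into a matrix system V a = ℓ, where row i of V is v_i (expressed in the standard basis). Since V is invertible (lower-triangular with 1s on the diagonal, up to permutation), solve by back-substitution:
  V =
[[1, 0, 0],
 [1, 1, 1],
 [1, 1, 0]]
  V a = (2, 9, 6)
Solving gives a = (2, 4, 3).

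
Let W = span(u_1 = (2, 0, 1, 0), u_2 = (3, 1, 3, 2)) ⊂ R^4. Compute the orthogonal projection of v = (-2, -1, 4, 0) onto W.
proj_W(v) = (-15/34, 25/34, 15/17, 25/17)

Set up U = [u_1 | ... | u_2] ∈ R^(4×2). The projector onto W = col(U) is P = U (U^T U)^(-1) U^T.
Compute U^T U =
  [5, 9]
  [9, 23],
and U^T v = (0, 5).
Solve U^T U · c = U^T v for the coefficients: c = (-45/34, 25/34). The projection is proj_W(v) = U c.
Check: (v - proj_W(v)) · u_1 = 0  (should be 0).
Check: (v - proj_W(v)) · u_2 = 0  (should be 0).
Result: proj_W(v) = (-15/34, 25/34, 15/17, 25/17).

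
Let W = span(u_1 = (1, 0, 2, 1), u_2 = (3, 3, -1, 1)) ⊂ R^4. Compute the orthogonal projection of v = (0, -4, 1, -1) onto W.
proj_W(v) = (-105/58, -129/58, 91/58, -19/58)

Set up U = [u_1 | ... | u_2] ∈ R^(4×2). The projector onto W = col(U) is P = U (U^T U)^(-1) U^T.
Compute U^T U =
  [6, 2]
  [2, 20],
and U^T v = (1, -14).
Solve U^T U · c = U^T v for the coefficients: c = (12/29, -43/58). The projection is proj_W(v) = U c.
Check: (v - proj_W(v)) · u_1 = 0  (should be 0).
Check: (v - proj_W(v)) · u_2 = 0  (should be 0).
Result: proj_W(v) = (-105/58, -129/58, 91/58, -19/58).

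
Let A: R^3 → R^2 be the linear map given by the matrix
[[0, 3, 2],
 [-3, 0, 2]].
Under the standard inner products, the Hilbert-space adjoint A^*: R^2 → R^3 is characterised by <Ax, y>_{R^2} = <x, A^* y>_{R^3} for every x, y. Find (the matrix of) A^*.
A^* = A^T =
[[0, -3],
 [3, 0],
 [2, 2]]

For real matrices with standard dot products, the defining identity <Ax, y> = <x, A^* y> gives (Ax)^T y = x^T (A^*) y, i.e. x^T A^T y = x^T (A^*) y. Since this holds for all x, y, we must have A^* = A^T. Therefore
A^* =
[[0, -3],
 [3, 0],
 [2, 2]].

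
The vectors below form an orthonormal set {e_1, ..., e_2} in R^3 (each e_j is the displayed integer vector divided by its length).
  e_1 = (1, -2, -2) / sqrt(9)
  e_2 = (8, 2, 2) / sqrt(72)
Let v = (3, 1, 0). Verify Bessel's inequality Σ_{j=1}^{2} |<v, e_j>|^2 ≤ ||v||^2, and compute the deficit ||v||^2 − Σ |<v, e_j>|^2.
Σ |<v, e_j>|^2 = 19/2; ||v||^2 = 10; deficit = 1/2

Write each e_j = u_j / sqrt(<u_j, u_j>) where u_j is the displayed integer vector. Then <v, e_j> = <v, u_j> / sqrt(<u_j, u_j>), so |<v, e_j>|^2 = <v, u_j>^2 / <u_j, u_j>.
Coefficients: <v, e_1> = 1/sqrt(9), <v, e_2> = 26/sqrt(72).
Square and sum: Σ |<v, e_j>|^2 = 19/2.
Compute ||v||^2 = v·v = 10.
Deficit = 10 − 19/2 = 1/2 ≥ 0, confirming Bessel's inequality. (The deficit equals ||v − Σ <v,e_j> e_j||^2, the squared distance from v to span{e_j}.)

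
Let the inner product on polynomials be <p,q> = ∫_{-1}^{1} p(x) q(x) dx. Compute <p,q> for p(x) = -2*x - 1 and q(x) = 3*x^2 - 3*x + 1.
<p,q> = 0

Expand the product: p(x)·q(x) = -6*x^3 + 3*x^2 + x - 1.
∫_{-1}^{1} of each monomial x^k gives [2/(k+1) if k even, 0 if k odd]. Integrating term-by-term (or equivalently evaluating the antiderivative F(x) = -3*x^4/2 + x^3 + x^2/2 - x at the endpoints):
  F(1) − F(−1) = -1 − (-1) = 0.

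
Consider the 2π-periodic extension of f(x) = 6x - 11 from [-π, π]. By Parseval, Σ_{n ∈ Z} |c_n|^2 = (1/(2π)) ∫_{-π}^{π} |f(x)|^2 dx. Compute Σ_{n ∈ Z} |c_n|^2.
Σ |c_n|^2 = 12π^2 + 121

Expand and integrate term by term over [-π, π]:
  ∫ (6x)^2 dx = 36·(2π^3/3); ∫ 2·6·(-11)·x dx = 0 (odd integrand); ∫ (-11)^2 dx = 121·2π.
So (1/(2π)) ∫_{-π}^{π} (6x - 11)^2 dx = 36π^2/3 + 121 = 12π^2 + 121.
Parseval ⇒ Σ |c_n|^2 = 12π^2 + 121.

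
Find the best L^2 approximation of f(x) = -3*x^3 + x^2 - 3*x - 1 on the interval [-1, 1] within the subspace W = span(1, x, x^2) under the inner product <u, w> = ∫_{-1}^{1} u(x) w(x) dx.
g(x) = x^2 - 24*x/5 - 1

The best approximation g ∈ W is the orthogonal projection of f onto W. Writing g = a_0 + a_1 x + a_2 x^2, the coefficients solve the normal equations G · a = b where
  G_{ij} = <φ_i, φ_j> and b_i = <f, φ_i>, with φ_0 = 1, φ_1 = x, φ_2 = x^2.
G =
  [2, 0, 2/3]
  [0, 2/3, 0]
  [2/3, 0, 2/5],
b = (-4/3, -16/5, -4/15).
Solving gives a_0 = -1, a_1 = -24/5, a_2 = 1, so
  g(x) = x^2 - 24*x/5 - 1.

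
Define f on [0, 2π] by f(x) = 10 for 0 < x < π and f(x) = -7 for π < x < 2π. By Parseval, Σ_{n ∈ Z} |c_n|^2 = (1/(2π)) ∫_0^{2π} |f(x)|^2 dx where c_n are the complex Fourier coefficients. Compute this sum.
Σ |c_n|^2 = 149/2

Parseval equates the L^2 energy of f (normalised by 1/(2π)) with the ℓ^2 sum of its Fourier coefficients: (1/(2π)) ∫_0^{2π} |f|^2 = Σ |c_n|^2.
Compute the left side: (1/(2π)) [∫_0^π 10^2 dx + ∫_π^{2π} (-7)^2 dx] = (1/(2π)) · (100π + 49π) = (100 + 49)/2 = 149/2.
So Σ_{n ∈ Z} |c_n|^2 = 149/2.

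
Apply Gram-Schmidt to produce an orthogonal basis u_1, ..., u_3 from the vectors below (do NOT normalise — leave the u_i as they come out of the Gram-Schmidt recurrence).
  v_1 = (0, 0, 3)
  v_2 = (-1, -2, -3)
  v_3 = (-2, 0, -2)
Orthogonal basis:
  u_1 = (0, 0, 3)
  u_2 = (-1, -2, 0)
  u_3 = (-8/5, 4/5, 0)

Apply the Gram-Schmidt recurrence
  u_1 = v_1
  u_i = v_i − Σ_{j<i} ((v_i · u_j) / (u_j · u_j)) · u_j.

Step by step this gives:
  u_1 = (0, 0, 3)
  u_2 = (-1, -2, 0)
  u_3 = (-8/5, 4/5, 0)

Orthogonality check:
  u_2 · u_1 = 0 (should be 0)
  u_3 · u_1 = 0 (should be 0)
  u_3 · u_2 = 0 (should be 0)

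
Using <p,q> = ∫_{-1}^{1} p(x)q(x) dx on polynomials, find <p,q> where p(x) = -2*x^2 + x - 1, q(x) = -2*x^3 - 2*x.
<p,q> = -32/15

Expand the product: p(x)·q(x) = 4*x^5 - 2*x^4 + 6*x^3 - 2*x^2 + 2*x.
∫_{-1}^{1} of each monomial x^k gives [2/(k+1) if k even, 0 if k odd]. Integrating term-by-term (or equivalently evaluating the antiderivative F(x) = 2*x^6/3 - 2*x^5/5 + 3*x^4/2 - 2*x^3/3 + x^2 at the endpoints):
  F(1) − F(−1) = 21/10 − (127/30) = -32/15.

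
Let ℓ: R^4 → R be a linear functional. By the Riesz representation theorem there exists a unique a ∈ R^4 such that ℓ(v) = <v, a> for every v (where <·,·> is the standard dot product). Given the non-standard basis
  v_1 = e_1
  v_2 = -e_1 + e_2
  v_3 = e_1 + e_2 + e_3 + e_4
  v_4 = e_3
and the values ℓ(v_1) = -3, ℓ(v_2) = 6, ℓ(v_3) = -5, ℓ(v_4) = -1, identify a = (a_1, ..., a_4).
a = (-3, 3, -1, -4)

Write a = (a_1, ..., a_4) in the standard basis. For each basis vector v_i, ℓ(v_i) = <v_i, a> is a linear equation in the a_j's. Collect the n equations into a matrix system V a = ℓ, where row i of V is v_i (expressed in the standard basis). Since V is invertible (lower-triangular with 1s on the diagonal, up to permutation), solve by back-substitution:
  V =
[[1, 0, 0, 0],
 [-1, 1, 0, 0],
 [1, 1, 1, 1],
 [0, 0, 1, 0]]
  V a = (-3, 6, -5, -1)
Solving gives a = (-3, 3, -1, -4).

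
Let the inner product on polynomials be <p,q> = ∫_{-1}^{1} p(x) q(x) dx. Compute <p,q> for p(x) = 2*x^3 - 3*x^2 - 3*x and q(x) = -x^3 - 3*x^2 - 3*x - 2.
<p,q> = 414/35

Expand the product: p(x)·q(x) = -2*x^6 - 3*x^5 + 6*x^4 + 14*x^3 + 15*x^2 + 6*x.
∫_{-1}^{1} of each monomial x^k gives [2/(k+1) if k even, 0 if k odd]. Integrating term-by-term (or equivalently evaluating the antiderivative F(x) = -2*x^7/7 - x^6/2 + 6*x^5/5 + 7*x^4/2 + 5*x^3 + 3*x^2 at the endpoints):
  F(1) − F(−1) = 417/35 − (3/35) = 414/35.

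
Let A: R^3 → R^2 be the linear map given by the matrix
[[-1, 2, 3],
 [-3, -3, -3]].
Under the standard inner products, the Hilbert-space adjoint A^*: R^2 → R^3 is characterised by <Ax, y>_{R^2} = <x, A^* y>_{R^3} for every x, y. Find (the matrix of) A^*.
A^* = A^T =
[[-1, -3],
 [2, -3],
 [3, -3]]

For real matrices with standard dot products, the defining identity <Ax, y> = <x, A^* y> gives (Ax)^T y = x^T (A^*) y, i.e. x^T A^T y = x^T (A^*) y. Since this holds for all x, y, we must have A^* = A^T. Therefore
A^* =
[[-1, -3],
 [2, -3],
 [3, -3]].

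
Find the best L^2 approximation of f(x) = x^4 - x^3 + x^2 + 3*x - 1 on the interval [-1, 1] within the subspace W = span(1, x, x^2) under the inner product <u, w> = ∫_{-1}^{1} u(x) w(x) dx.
g(x) = 13*x^2/7 + 12*x/5 - 38/35

The best approximation g ∈ W is the orthogonal projection of f onto W. Writing g = a_0 + a_1 x + a_2 x^2, the coefficients solve the normal equations G · a = b where
  G_{ij} = <φ_i, φ_j> and b_i = <f, φ_i>, with φ_0 = 1, φ_1 = x, φ_2 = x^2.
G =
  [2, 0, 2/3]
  [0, 2/3, 0]
  [2/3, 0, 2/5],
b = (-14/15, 8/5, 2/105).
Solving gives a_0 = -38/35, a_1 = 12/5, a_2 = 13/7, so
  g(x) = 13*x^2/7 + 12*x/5 - 38/35.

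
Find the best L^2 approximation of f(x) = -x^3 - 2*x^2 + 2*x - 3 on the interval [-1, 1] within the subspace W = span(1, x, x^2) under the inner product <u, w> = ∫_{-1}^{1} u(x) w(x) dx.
g(x) = -2*x^2 + 7*x/5 - 3

The best approximation g ∈ W is the orthogonal projection of f onto W. Writing g = a_0 + a_1 x + a_2 x^2, the coefficients solve the normal equations G · a = b where
  G_{ij} = <φ_i, φ_j> and b_i = <f, φ_i>, with φ_0 = 1, φ_1 = x, φ_2 = x^2.
G =
  [2, 0, 2/3]
  [0, 2/3, 0]
  [2/3, 0, 2/5],
b = (-22/3, 14/15, -14/5).
Solving gives a_0 = -3, a_1 = 7/5, a_2 = -2, so
  g(x) = -2*x^2 + 7*x/5 - 3.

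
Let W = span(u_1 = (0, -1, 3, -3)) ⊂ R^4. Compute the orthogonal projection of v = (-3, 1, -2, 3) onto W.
proj_W(v) = (0, 16/19, -48/19, 48/19)

Set up U = [u_1 | ... | u_1] ∈ R^(4×1). The projector onto W = col(U) is P = U (U^T U)^(-1) U^T.
Compute U^T U =
  [19],
and U^T v = (-16).
Solve U^T U · c = U^T v for the coefficients: c = (-16/19). The projection is proj_W(v) = U c.
Check: (v - proj_W(v)) · u_1 = 0  (should be 0).
Result: proj_W(v) = (0, 16/19, -48/19, 48/19).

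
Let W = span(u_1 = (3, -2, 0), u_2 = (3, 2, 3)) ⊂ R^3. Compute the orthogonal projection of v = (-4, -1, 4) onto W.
proj_W(v) = (-62/29, 52/29, 8/29)

Set up U = [u_1 | ... | u_2] ∈ R^(3×2). The projector onto W = col(U) is P = U (U^T U)^(-1) U^T.
Compute U^T U =
  [13, 5]
  [5, 22],
and U^T v = (-10, -2).
Solve U^T U · c = U^T v for the coefficients: c = (-70/87, 8/87). The projection is proj_W(v) = U c.
Check: (v - proj_W(v)) · u_1 = 0  (should be 0).
Check: (v - proj_W(v)) · u_2 = 0  (should be 0).
Result: proj_W(v) = (-62/29, 52/29, 8/29).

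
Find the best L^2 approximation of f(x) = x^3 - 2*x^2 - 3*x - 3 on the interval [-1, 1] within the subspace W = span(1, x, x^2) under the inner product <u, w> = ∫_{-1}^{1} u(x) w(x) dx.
g(x) = -2*x^2 - 12*x/5 - 3

The best approximation g ∈ W is the orthogonal projection of f onto W. Writing g = a_0 + a_1 x + a_2 x^2, the coefficients solve the normal equations G · a = b where
  G_{ij} = <φ_i, φ_j> and b_i = <f, φ_i>, with φ_0 = 1, φ_1 = x, φ_2 = x^2.
G =
  [2, 0, 2/3]
  [0, 2/3, 0]
  [2/3, 0, 2/5],
b = (-22/3, -8/5, -14/5).
Solving gives a_0 = -3, a_1 = -12/5, a_2 = -2, so
  g(x) = -2*x^2 - 12*x/5 - 3.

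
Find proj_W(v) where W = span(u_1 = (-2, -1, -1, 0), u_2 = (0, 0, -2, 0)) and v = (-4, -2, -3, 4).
proj_W(v) = (-4, -2, -3, 0)

Set up U = [u_1 | ... | u_2] ∈ R^(4×2). The projector onto W = col(U) is P = U (U^T U)^(-1) U^T.
Compute U^T U =
  [6, 2]
  [2, 4],
and U^T v = (13, 6).
Solve U^T U · c = U^T v for the coefficients: c = (2, 1/2). The projection is proj_W(v) = U c.
Check: (v - proj_W(v)) · u_1 = 0  (should be 0).
Check: (v - proj_W(v)) · u_2 = 0  (should be 0).
Result: proj_W(v) = (-4, -2, -3, 0).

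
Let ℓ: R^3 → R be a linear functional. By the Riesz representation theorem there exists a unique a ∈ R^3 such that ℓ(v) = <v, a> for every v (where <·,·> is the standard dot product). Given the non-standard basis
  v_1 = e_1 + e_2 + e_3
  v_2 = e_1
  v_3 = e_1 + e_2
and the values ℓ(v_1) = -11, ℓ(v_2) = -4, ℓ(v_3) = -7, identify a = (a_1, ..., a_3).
a = (-4, -3, -4)

Write a = (a_1, ..., a_3) in the standard basis. For each basis vector v_i, ℓ(v_i) = <v_i, a> is a linear equation in the a_j's. Collect the n equations into a matrix system V a = ℓ, where row i of V is v_i (expressed in the standard basis). Since V is invertible (lower-triangular with 1s on the diagonal, up to permutation), solve by back-substitution:
  V =
[[1, 1, 1],
 [1, 0, 0],
 [1, 1, 0]]
  V a = (-11, -4, -7)
Solving gives a = (-4, -3, -4).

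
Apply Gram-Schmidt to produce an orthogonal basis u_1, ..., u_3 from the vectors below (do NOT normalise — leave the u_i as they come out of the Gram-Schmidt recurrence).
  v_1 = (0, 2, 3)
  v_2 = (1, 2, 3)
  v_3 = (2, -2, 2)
Orthogonal basis:
  u_1 = (0, 2, 3)
  u_2 = (1, 0, 0)
  u_3 = (0, -30/13, 20/13)

Apply the Gram-Schmidt recurrence
  u_1 = v_1
  u_i = v_i − Σ_{j<i} ((v_i · u_j) / (u_j · u_j)) · u_j.

Step by step this gives:
  u_1 = (0, 2, 3)
  u_2 = (1, 0, 0)
  u_3 = (0, -30/13, 20/13)

Orthogonality check:
  u_2 · u_1 = 0 (should be 0)
  u_3 · u_1 = 0 (should be 0)
  u_3 · u_2 = 0 (should be 0)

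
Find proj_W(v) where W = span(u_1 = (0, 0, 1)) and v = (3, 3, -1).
proj_W(v) = (0, 0, -1)

Set up U = [u_1 | ... | u_1] ∈ R^(3×1). The projector onto W = col(U) is P = U (U^T U)^(-1) U^T.
Compute U^T U =
  [1],
and U^T v = (-1).
Solve U^T U · c = U^T v for the coefficients: c = (-1). The projection is proj_W(v) = U c.
Check: (v - proj_W(v)) · u_1 = 0  (should be 0).
Result: proj_W(v) = (0, 0, -1).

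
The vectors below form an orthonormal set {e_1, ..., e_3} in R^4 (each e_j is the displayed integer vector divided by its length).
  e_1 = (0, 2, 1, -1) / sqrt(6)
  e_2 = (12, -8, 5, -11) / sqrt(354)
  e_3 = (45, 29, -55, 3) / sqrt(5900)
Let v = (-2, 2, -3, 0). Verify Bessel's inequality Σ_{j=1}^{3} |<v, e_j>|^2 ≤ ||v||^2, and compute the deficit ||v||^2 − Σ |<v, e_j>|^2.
Σ |<v, e_j>|^2 = 1171/100; ||v||^2 = 17; deficit = 529/100

Write each e_j = u_j / sqrt(<u_j, u_j>) where u_j is the displayed integer vector. Then <v, e_j> = <v, u_j> / sqrt(<u_j, u_j>), so |<v, e_j>|^2 = <v, u_j>^2 / <u_j, u_j>.
Coefficients: <v, e_1> = 1/sqrt(6), <v, e_2> = -55/sqrt(354), <v, e_3> = 133/sqrt(5900).
Square and sum: Σ |<v, e_j>|^2 = 1171/100.
Compute ||v||^2 = v·v = 17.
Deficit = 17 − 1171/100 = 529/100 ≥ 0, confirming Bessel's inequality. (The deficit equals ||v − Σ <v,e_j> e_j||^2, the squared distance from v to span{e_j}.)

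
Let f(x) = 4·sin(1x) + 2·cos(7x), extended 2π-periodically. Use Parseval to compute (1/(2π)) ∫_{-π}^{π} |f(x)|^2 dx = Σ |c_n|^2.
Σ |c_n|^2 = 10

Expand |f|^2 and use orthogonality of {sin(nx), cos(mx)} on [-π, π]:
  ∫_{-π}^{π} sin(nx)^2 dx = π, ∫ cos(mx)^2 dx = π, and cross terms integrate to 0.
So ∫_{-π}^{π} f(x)^2 dx = 4^2 · π + 2^2 · π = (16 + 4)π.
Divide by 2π: (16 + 4)/2 = 10.
By Parseval, this equals Σ |c_n|^2.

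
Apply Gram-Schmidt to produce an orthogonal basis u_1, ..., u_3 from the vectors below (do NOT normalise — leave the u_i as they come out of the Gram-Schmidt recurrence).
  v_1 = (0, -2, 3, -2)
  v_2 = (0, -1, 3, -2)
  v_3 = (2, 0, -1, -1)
Orthogonal basis:
  u_1 = (0, -2, 3, -2)
  u_2 = (0, 13/17, 6/17, -4/17)
  u_3 = (2, 0, -10/13, -15/13)

Apply the Gram-Schmidt recurrence
  u_1 = v_1
  u_i = v_i − Σ_{j<i} ((v_i · u_j) / (u_j · u_j)) · u_j.

Step by step this gives:
  u_1 = (0, -2, 3, -2)
  u_2 = (0, 13/17, 6/17, -4/17)
  u_3 = (2, 0, -10/13, -15/13)

Orthogonality check:
  u_2 · u_1 = 0 (should be 0)
  u_3 · u_1 = 0 (should be 0)
  u_3 · u_2 = 0 (should be 0)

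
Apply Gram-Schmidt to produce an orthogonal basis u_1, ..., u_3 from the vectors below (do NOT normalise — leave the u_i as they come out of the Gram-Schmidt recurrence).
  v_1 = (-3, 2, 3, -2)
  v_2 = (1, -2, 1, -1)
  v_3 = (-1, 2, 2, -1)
Orthogonal basis:
  u_1 = (-3, 2, 3, -2)
  u_2 = (10/13, -24/13, 16/13, -15/13)
  u_3 = (147/178, 55/89, 75/178, 1/89)

Apply the Gram-Schmidt recurrence
  u_1 = v_1
  u_i = v_i − Σ_{j<i} ((v_i · u_j) / (u_j · u_j)) · u_j.

Step by step this gives:
  u_1 = (-3, 2, 3, -2)
  u_2 = (10/13, -24/13, 16/13, -15/13)
  u_3 = (147/178, 55/89, 75/178, 1/89)

Orthogonality check:
  u_2 · u_1 = 0 (should be 0)
  u_3 · u_1 = 0 (should be 0)
  u_3 · u_2 = 0 (should be 0)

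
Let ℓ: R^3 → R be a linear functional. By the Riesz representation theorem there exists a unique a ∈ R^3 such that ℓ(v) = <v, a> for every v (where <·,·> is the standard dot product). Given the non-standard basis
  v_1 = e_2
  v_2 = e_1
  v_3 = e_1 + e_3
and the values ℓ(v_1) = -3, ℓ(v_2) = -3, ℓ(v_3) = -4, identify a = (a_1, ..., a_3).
a = (-3, -3, -1)

Write a = (a_1, ..., a_3) in the standard basis. For each basis vector v_i, ℓ(v_i) = <v_i, a> is a linear equation in the a_j's. Collect the n equations into a matrix system V a = ℓ, where row i of V is v_i (expressed in the standard basis). Since V is invertible (lower-triangular with 1s on the diagonal, up to permutation), solve by back-substitution:
  V =
[[0, 1, 0],
 [1, 0, 0],
 [1, 0, 1]]
  V a = (-3, -3, -4)
Solving gives a = (-3, -3, -1).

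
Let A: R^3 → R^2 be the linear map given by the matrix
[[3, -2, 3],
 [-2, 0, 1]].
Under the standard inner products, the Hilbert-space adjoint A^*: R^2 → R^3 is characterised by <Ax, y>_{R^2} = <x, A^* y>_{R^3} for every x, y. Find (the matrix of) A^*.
A^* = A^T =
[[3, -2],
 [-2, 0],
 [3, 1]]

For real matrices with standard dot products, the defining identity <Ax, y> = <x, A^* y> gives (Ax)^T y = x^T (A^*) y, i.e. x^T A^T y = x^T (A^*) y. Since this holds for all x, y, we must have A^* = A^T. Therefore
A^* =
[[3, -2],
 [-2, 0],
 [3, 1]].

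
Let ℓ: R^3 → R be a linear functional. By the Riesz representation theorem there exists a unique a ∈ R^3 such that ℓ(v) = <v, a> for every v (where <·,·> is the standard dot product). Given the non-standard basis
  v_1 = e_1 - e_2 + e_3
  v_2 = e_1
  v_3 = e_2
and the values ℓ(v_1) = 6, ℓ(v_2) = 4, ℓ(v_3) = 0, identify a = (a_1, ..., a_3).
a = (4, 0, 2)

Write a = (a_1, ..., a_3) in the standard basis. For each basis vector v_i, ℓ(v_i) = <v_i, a> is a linear equation in the a_j's. Collect the n equations into a matrix system V a = ℓ, where row i of V is v_i (expressed in the standard basis). Since V is invertible (lower-triangular with 1s on the diagonal, up to permutation), solve by back-substitution:
  V =
[[1, -1, 1],
 [1, 0, 0],
 [0, 1, 0]]
  V a = (6, 4, 0)
Solving gives a = (4, 0, 2).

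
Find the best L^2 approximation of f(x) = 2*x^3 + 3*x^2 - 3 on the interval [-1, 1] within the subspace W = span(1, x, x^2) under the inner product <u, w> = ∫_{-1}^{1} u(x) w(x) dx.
g(x) = 3*x^2 + 6*x/5 - 3

The best approximation g ∈ W is the orthogonal projection of f onto W. Writing g = a_0 + a_1 x + a_2 x^2, the coefficients solve the normal equations G · a = b where
  G_{ij} = <φ_i, φ_j> and b_i = <f, φ_i>, with φ_0 = 1, φ_1 = x, φ_2 = x^2.
G =
  [2, 0, 2/3]
  [0, 2/3, 0]
  [2/3, 0, 2/5],
b = (-4, 4/5, -4/5).
Solving gives a_0 = -3, a_1 = 6/5, a_2 = 3, so
  g(x) = 3*x^2 + 6*x/5 - 3.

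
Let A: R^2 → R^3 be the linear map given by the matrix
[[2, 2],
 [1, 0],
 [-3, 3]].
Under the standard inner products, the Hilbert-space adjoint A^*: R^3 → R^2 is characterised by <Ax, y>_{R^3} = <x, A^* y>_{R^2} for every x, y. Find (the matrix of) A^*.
A^* = A^T =
[[2, 1, -3],
 [2, 0, 3]]

For real matrices with standard dot products, the defining identity <Ax, y> = <x, A^* y> gives (Ax)^T y = x^T (A^*) y, i.e. x^T A^T y = x^T (A^*) y. Since this holds for all x, y, we must have A^* = A^T. Therefore
A^* =
[[2, 1, -3],
 [2, 0, 3]].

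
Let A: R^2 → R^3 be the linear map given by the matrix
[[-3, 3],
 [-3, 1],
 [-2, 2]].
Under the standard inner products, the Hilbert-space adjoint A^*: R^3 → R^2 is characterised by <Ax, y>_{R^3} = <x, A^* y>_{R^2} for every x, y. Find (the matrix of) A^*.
A^* = A^T =
[[-3, -3, -2],
 [3, 1, 2]]

For real matrices with standard dot products, the defining identity <Ax, y> = <x, A^* y> gives (Ax)^T y = x^T (A^*) y, i.e. x^T A^T y = x^T (A^*) y. Since this holds for all x, y, we must have A^* = A^T. Therefore
A^* =
[[-3, -3, -2],
 [3, 1, 2]].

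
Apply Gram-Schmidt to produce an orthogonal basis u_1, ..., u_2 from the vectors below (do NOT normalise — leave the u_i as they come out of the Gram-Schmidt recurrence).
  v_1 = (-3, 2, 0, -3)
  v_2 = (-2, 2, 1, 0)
Orthogonal basis:
  u_1 = (-3, 2, 0, -3)
  u_2 = (-7/11, 12/11, 1, 15/11)

Apply the Gram-Schmidt recurrence
  u_1 = v_1
  u_i = v_i − Σ_{j<i} ((v_i · u_j) / (u_j · u_j)) · u_j.

Step by step this gives:
  u_1 = (-3, 2, 0, -3)
  u_2 = (-7/11, 12/11, 1, 15/11)

Orthogonality check:
  u_2 · u_1 = 0 (should be 0)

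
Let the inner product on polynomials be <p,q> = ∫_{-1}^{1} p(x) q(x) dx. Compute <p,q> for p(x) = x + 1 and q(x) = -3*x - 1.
<p,q> = -4

Expand the product: p(x)·q(x) = -3*x^2 - 4*x - 1.
∫_{-1}^{1} of each monomial x^k gives [2/(k+1) if k even, 0 if k odd]. Integrating term-by-term (or equivalently evaluating the antiderivative F(x) = -x^3 - 2*x^2 - x at the endpoints):
  F(1) − F(−1) = -4 − (0) = -4.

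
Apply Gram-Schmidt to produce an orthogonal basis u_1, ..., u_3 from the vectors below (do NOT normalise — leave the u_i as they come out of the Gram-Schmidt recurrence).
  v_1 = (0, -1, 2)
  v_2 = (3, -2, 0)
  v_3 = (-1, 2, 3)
Orthogonal basis:
  u_1 = (0, -1, 2)
  u_2 = (3, -8/5, -4/5)
  u_3 = (68/61, 102/61, 51/61)

Apply the Gram-Schmidt recurrence
  u_1 = v_1
  u_i = v_i − Σ_{j<i} ((v_i · u_j) / (u_j · u_j)) · u_j.

Step by step this gives:
  u_1 = (0, -1, 2)
  u_2 = (3, -8/5, -4/5)
  u_3 = (68/61, 102/61, 51/61)

Orthogonality check:
  u_2 · u_1 = 0 (should be 0)
  u_3 · u_1 = 0 (should be 0)
  u_3 · u_2 = 0 (should be 0)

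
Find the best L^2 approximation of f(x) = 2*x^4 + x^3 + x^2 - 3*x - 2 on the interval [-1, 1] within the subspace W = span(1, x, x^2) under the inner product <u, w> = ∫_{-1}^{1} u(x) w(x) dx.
g(x) = 19*x^2/7 - 12*x/5 - 76/35

The best approximation g ∈ W is the orthogonal projection of f onto W. Writing g = a_0 + a_1 x + a_2 x^2, the coefficients solve the normal equations G · a = b where
  G_{ij} = <φ_i, φ_j> and b_i = <f, φ_i>, with φ_0 = 1, φ_1 = x, φ_2 = x^2.
G =
  [2, 0, 2/3]
  [0, 2/3, 0]
  [2/3, 0, 2/5],
b = (-38/15, -8/5, -38/105).
Solving gives a_0 = -76/35, a_1 = -12/5, a_2 = 19/7, so
  g(x) = 19*x^2/7 - 12*x/5 - 76/35.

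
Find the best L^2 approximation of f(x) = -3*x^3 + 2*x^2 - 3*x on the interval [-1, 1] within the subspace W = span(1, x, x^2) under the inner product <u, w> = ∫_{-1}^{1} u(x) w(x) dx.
g(x) = 2*x^2 - 24*x/5

The best approximation g ∈ W is the orthogonal projection of f onto W. Writing g = a_0 + a_1 x + a_2 x^2, the coefficients solve the normal equations G · a = b where
  G_{ij} = <φ_i, φ_j> and b_i = <f, φ_i>, with φ_0 = 1, φ_1 = x, φ_2 = x^2.
G =
  [2, 0, 2/3]
  [0, 2/3, 0]
  [2/3, 0, 2/5],
b = (4/3, -16/5, 4/5).
Solving gives a_0 = 0, a_1 = -24/5, a_2 = 2, so
  g(x) = 2*x^2 - 24*x/5.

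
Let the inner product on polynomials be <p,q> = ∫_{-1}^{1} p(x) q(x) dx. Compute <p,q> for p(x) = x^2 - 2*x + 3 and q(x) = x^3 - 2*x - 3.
<p,q> = -272/15

Expand the product: p(x)·q(x) = x^5 - 2*x^4 + x^3 + x^2 - 9.
∫_{-1}^{1} of each monomial x^k gives [2/(k+1) if k even, 0 if k odd]. Integrating term-by-term (or equivalently evaluating the antiderivative F(x) = x^6/6 - 2*x^5/5 + x^4/4 + x^3/3 - 9*x at the endpoints):
  F(1) − F(−1) = -173/20 − (569/60) = -272/15.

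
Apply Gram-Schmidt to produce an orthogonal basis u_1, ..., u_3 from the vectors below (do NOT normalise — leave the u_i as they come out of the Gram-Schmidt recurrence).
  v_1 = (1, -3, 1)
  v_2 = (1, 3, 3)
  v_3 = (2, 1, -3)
Orthogonal basis:
  u_1 = (1, -3, 1)
  u_2 = (16/11, 18/11, 38/11)
  u_3 = (66/23, 11/23, -33/23)

Apply the Gram-Schmidt recurrence
  u_1 = v_1
  u_i = v_i − Σ_{j<i} ((v_i · u_j) / (u_j · u_j)) · u_j.

Step by step this gives:
  u_1 = (1, -3, 1)
  u_2 = (16/11, 18/11, 38/11)
  u_3 = (66/23, 11/23, -33/23)

Orthogonality check:
  u_2 · u_1 = 0 (should be 0)
  u_3 · u_1 = 0 (should be 0)
  u_3 · u_2 = 0 (should be 0)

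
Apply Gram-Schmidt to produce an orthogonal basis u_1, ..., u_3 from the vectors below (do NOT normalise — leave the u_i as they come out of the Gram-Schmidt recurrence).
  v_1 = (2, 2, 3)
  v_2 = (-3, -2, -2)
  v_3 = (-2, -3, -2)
Orthogonal basis:
  u_1 = (2, 2, 3)
  u_2 = (-19/17, -2/17, 14/17)
  u_3 = (14/33, -35/33, 14/33)

Apply the Gram-Schmidt recurrence
  u_1 = v_1
  u_i = v_i − Σ_{j<i} ((v_i · u_j) / (u_j · u_j)) · u_j.

Step by step this gives:
  u_1 = (2, 2, 3)
  u_2 = (-19/17, -2/17, 14/17)
  u_3 = (14/33, -35/33, 14/33)

Orthogonality check:
  u_2 · u_1 = 0 (should be 0)
  u_3 · u_1 = 0 (should be 0)
  u_3 · u_2 = 0 (should be 0)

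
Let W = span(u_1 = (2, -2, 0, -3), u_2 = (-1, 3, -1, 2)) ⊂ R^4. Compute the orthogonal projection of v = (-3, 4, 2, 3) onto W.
proj_W(v) = (-159/59, 161/59, -1/59, 239/59)

Set up U = [u_1 | ... | u_2] ∈ R^(4×2). The projector onto W = col(U) is P = U (U^T U)^(-1) U^T.
Compute U^T U =
  [17, -14]
  [-14, 15],
and U^T v = (-23, 19).
Solve U^T U · c = U^T v for the coefficients: c = (-79/59, 1/59). The projection is proj_W(v) = U c.
Check: (v - proj_W(v)) · u_1 = 0  (should be 0).
Check: (v - proj_W(v)) · u_2 = 0  (should be 0).
Result: proj_W(v) = (-159/59, 161/59, -1/59, 239/59).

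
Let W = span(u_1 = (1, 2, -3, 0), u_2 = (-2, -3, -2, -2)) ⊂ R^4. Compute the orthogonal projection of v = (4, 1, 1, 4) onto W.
proj_W(v) = (597/290, 453/145, 513/290, 288/145)

Set up U = [u_1 | ... | u_2] ∈ R^(4×2). The projector onto W = col(U) is P = U (U^T U)^(-1) U^T.
Compute U^T U =
  [14, -2]
  [-2, 21],
and U^T v = (3, -21).
Solve U^T U · c = U^T v for the coefficients: c = (21/290, -144/145). The projection is proj_W(v) = U c.
Check: (v - proj_W(v)) · u_1 = 0  (should be 0).
Check: (v - proj_W(v)) · u_2 = 0  (should be 0).
Result: proj_W(v) = (597/290, 453/145, 513/290, 288/145).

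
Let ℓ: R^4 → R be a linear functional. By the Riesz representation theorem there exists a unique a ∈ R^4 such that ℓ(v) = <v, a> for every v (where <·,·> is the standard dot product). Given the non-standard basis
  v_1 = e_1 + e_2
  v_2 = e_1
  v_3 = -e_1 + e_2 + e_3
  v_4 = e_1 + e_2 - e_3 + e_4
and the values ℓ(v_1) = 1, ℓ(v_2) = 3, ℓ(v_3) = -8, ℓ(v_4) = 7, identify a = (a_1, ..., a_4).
a = (3, -2, -3, 3)

Write a = (a_1, ..., a_4) in the standard basis. For each basis vector v_i, ℓ(v_i) = <v_i, a> is a linear equation in the a_j's. Collect the n equations into a matrix system V a = ℓ, where row i of V is v_i (expressed in the standard basis). Since V is invertible (lower-triangular with 1s on the diagonal, up to permutation), solve by back-substitution:
  V =
[[1, 1, 0, 0],
 [1, 0, 0, 0],
 [-1, 1, 1, 0],
 [1, 1, -1, 1]]
  V a = (1, 3, -8, 7)
Solving gives a = (3, -2, -3, 3).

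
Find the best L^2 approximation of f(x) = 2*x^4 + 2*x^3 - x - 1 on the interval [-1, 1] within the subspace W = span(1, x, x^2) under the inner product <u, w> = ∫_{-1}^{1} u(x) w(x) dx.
g(x) = 12*x^2/7 + x/5 - 41/35

The best approximation g ∈ W is the orthogonal projection of f onto W. Writing g = a_0 + a_1 x + a_2 x^2, the coefficients solve the normal equations G · a = b where
  G_{ij} = <φ_i, φ_j> and b_i = <f, φ_i>, with φ_0 = 1, φ_1 = x, φ_2 = x^2.
G =
  [2, 0, 2/3]
  [0, 2/3, 0]
  [2/3, 0, 2/5],
b = (-6/5, 2/15, -2/21).
Solving gives a_0 = -41/35, a_1 = 1/5, a_2 = 12/7, so
  g(x) = 12*x^2/7 + x/5 - 41/35.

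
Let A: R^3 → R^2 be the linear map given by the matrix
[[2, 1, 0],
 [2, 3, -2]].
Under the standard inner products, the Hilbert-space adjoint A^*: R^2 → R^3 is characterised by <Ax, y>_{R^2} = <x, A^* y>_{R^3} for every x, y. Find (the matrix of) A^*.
A^* = A^T =
[[2, 2],
 [1, 3],
 [0, -2]]

For real matrices with standard dot products, the defining identity <Ax, y> = <x, A^* y> gives (Ax)^T y = x^T (A^*) y, i.e. x^T A^T y = x^T (A^*) y. Since this holds for all x, y, we must have A^* = A^T. Therefore
A^* =
[[2, 2],
 [1, 3],
 [0, -2]].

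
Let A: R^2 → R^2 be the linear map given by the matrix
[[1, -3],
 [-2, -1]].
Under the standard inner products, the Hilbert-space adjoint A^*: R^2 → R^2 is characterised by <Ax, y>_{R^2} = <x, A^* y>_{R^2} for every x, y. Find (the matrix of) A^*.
A^* = A^T =
[[1, -2],
 [-3, -1]]

For real matrices with standard dot products, the defining identity <Ax, y> = <x, A^* y> gives (Ax)^T y = x^T (A^*) y, i.e. x^T A^T y = x^T (A^*) y. Since this holds for all x, y, we must have A^* = A^T. Therefore
A^* =
[[1, -2],
 [-3, -1]].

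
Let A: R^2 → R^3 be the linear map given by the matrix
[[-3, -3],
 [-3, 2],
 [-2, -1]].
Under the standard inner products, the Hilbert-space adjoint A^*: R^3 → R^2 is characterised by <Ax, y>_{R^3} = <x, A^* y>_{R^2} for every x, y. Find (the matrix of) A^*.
A^* = A^T =
[[-3, -3, -2],
 [-3, 2, -1]]

For real matrices with standard dot products, the defining identity <Ax, y> = <x, A^* y> gives (Ax)^T y = x^T (A^*) y, i.e. x^T A^T y = x^T (A^*) y. Since this holds for all x, y, we must have A^* = A^T. Therefore
A^* =
[[-3, -3, -2],
 [-3, 2, -1]].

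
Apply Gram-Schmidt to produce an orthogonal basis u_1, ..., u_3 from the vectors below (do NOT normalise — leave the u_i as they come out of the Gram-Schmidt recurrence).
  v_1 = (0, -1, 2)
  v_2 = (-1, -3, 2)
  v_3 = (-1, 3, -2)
Orthogonal basis:
  u_1 = (0, -1, 2)
  u_2 = (-1, -8/5, -4/5)
  u_3 = (-32/21, 16/21, 8/21)

Apply the Gram-Schmidt recurrence
  u_1 = v_1
  u_i = v_i − Σ_{j<i} ((v_i · u_j) / (u_j · u_j)) · u_j.

Step by step this gives:
  u_1 = (0, -1, 2)
  u_2 = (-1, -8/5, -4/5)
  u_3 = (-32/21, 16/21, 8/21)

Orthogonality check:
  u_2 · u_1 = 0 (should be 0)
  u_3 · u_1 = 0 (should be 0)
  u_3 · u_2 = 0 (should be 0)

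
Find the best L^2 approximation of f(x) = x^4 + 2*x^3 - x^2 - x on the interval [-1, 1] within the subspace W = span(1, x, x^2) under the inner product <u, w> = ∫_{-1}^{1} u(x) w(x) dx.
g(x) = -x^2/7 + x/5 - 3/35

The best approximation g ∈ W is the orthogonal projection of f onto W. Writing g = a_0 + a_1 x + a_2 x^2, the coefficients solve the normal equations G · a = b where
  G_{ij} = <φ_i, φ_j> and b_i = <f, φ_i>, with φ_0 = 1, φ_1 = x, φ_2 = x^2.
G =
  [2, 0, 2/3]
  [0, 2/3, 0]
  [2/3, 0, 2/5],
b = (-4/15, 2/15, -4/35).
Solving gives a_0 = -3/35, a_1 = 1/5, a_2 = -1/7, so
  g(x) = -x^2/7 + x/5 - 3/35.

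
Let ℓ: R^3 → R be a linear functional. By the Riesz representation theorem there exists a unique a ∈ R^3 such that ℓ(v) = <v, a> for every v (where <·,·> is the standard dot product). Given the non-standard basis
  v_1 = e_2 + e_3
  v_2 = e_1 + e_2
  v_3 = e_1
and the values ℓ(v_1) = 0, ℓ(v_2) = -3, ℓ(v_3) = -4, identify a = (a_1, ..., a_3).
a = (-4, 1, -1)

Write a = (a_1, ..., a_3) in the standard basis. For each basis vector v_i, ℓ(v_i) = <v_i, a> is a linear equation in the a_j's. Collect the n equations into a matrix system V a = ℓ, where row i of V is v_i (expressed in the standard basis). Since V is invertible (lower-triangular with 1s on the diagonal, up to permutation), solve by back-substitution:
  V =
[[0, 1, 1],
 [1, 1, 0],
 [1, 0, 0]]
  V a = (0, -3, -4)
Solving gives a = (-4, 1, -1).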